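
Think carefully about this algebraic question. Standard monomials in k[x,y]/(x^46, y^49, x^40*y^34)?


k[x,y]/I, I = (x^46, y^49, x^40*y^34)
Rect: 46x49=2254. Corner: (46-40)x(49-34)=90.
dim = 2254-90 = 2164


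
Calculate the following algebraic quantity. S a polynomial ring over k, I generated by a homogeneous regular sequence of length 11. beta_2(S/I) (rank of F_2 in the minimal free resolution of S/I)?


Regular sequence => Koszul complex is the minimal free resolution.
Syz_1 minimally generated by Koszul relations f_i*e_j - f_j*e_i (i<j): mu(Syz_1) = beta_2 = C(m,2) = m(m-1)/2
m=11
11*10/2 = 55


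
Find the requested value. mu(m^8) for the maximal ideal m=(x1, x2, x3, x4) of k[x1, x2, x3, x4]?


Graded Nakayama: mu(m^d) = dim_k (m^d/m^(d+1)) = #degree-8 monomials in 4 vars
C(n+d-1,d)=C(11,8)=165


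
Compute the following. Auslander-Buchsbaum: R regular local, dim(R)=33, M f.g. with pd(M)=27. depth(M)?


pd+depth=depth(R)=33
depth=33-27=6


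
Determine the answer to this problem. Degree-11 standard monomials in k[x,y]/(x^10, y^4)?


k[x,y], I = (x^10, y^4), d = 11
Need i < 10 and d-i < 4.
Range: 8 <= i <= 9.
H(11) = 2


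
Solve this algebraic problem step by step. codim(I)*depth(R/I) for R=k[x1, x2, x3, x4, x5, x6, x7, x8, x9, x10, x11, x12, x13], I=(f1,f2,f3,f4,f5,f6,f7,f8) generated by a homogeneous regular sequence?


codim=8, depth=dim(R/I)=13-8=5
Product=8*5=40


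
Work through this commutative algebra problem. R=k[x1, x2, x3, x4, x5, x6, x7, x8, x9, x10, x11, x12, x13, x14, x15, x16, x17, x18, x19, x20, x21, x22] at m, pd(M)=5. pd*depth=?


pd+depth=22
depth=22-5=17
pd*depth=5*17=85


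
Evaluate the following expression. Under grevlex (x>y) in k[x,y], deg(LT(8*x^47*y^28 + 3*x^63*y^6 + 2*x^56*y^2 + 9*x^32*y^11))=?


LT: 8*x^47*y^28
deg_x=47, deg_y=28
Total=47+28=75


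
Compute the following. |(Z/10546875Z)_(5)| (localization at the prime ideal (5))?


5-primary part: 10546875=5^8*27
Size=5^8=390625


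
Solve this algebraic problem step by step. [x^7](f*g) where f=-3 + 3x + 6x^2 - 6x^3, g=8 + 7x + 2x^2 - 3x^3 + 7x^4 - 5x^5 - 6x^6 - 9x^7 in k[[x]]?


[x^7] = sum a_i*b_j, i+j=7
  -3*-9=27
  3*-6=-18
  6*-5=-30
  -6*7=-42
Sum=-63


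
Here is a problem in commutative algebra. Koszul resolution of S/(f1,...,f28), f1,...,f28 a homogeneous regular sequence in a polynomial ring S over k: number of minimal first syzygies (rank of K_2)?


Regular sequence => Koszul complex is the minimal free resolution.
Syz_1 minimally generated by Koszul relations f_i*e_j - f_j*e_i (i<j): mu(Syz_1) = beta_2 = C(m,2) = m(m-1)/2
m=28
28*27/2 = 378


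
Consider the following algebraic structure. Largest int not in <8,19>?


gcd(8,19)=1 => F=ab-a-b=8*19-8-19=152-27=125


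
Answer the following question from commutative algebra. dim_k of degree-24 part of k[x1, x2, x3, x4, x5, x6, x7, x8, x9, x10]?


C(d+n-1,n-1)=C(33,9)=38567100


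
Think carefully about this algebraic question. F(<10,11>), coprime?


gcd(10,11)=1 => F=ab-a-b=10*11-10-11=110-21=89


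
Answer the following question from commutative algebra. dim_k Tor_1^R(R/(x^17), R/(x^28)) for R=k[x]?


Tor_1(R/I,R/J)=(I cap J)/IJ=(x^28)/(x^45)
dim=45-28=min(17,28)=17


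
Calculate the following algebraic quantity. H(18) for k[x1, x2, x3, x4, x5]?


C(d+n-1,n-1)=C(22,4)=7315


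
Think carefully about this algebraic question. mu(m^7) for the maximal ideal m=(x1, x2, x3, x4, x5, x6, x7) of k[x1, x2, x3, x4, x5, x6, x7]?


Graded Nakayama: mu(m^d) = dim_k (m^d/m^(d+1)) = #degree-7 monomials in 7 vars
C(n+d-1,d)=C(13,7)=1716


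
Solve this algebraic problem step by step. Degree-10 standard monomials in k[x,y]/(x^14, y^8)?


k[x,y], I = (x^14, y^8), d = 10
Need i < 14 and d-i < 8.
Range: 3 <= i <= 10.
H(10) = 8


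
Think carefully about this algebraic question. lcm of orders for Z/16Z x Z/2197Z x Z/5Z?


Exponent = lcm of the cyclic orders; pairwise coprime => product.
2^4*13^3*5^1=16*2197*5=175760


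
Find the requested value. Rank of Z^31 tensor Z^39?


rank(M(x)N) = rank(M)*rank(N)
31*39 = 1209


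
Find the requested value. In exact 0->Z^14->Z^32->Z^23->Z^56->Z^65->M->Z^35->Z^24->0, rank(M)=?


Alt sum=0:
(-1)^0*14 + (-1)^1*32 + (-1)^2*23 + (-1)^3*56 + (-1)^4*65 + (-1)^5*? + (-1)^6*35 + (-1)^7*24=0
rank(M)=25


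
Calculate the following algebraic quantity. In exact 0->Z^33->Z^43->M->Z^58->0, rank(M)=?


Alt sum=0:
(-1)^0*33 + (-1)^1*43 + (-1)^2*? + (-1)^3*58=0
rank(M)=68


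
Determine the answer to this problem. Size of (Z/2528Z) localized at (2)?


2-primary part: 2528=2^5*79
Size=2^5=32


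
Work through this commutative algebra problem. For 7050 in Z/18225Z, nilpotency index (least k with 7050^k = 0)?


7050^k mod 18225:
k=1: 7050
k=2: 2925
k=3: 8775
k=4: 8100
k=5: 6075
k=6: 0
First zero at k = 6


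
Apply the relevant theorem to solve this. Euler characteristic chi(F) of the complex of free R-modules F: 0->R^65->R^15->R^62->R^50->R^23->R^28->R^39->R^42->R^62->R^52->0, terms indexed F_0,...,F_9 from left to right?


chi = sum (-1)^i * rank:
(-1)^0*65=65
(-1)^1*15=-15
(-1)^2*62=62
(-1)^3*50=-50
(-1)^4*23=23
(-1)^5*28=-28
(-1)^6*39=39
(-1)^7*42=-42
(-1)^8*62=62
(-1)^9*52=-52
chi=64


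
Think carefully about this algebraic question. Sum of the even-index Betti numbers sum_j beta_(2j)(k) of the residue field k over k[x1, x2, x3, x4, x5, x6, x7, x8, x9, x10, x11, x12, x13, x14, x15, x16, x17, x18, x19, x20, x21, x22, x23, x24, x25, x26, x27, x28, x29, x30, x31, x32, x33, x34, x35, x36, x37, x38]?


Koszul resolution: beta_i(k)=C(n,i), n=38
sum_even C(38,i) = 2^(n-1) = 2^37 = 137438953472


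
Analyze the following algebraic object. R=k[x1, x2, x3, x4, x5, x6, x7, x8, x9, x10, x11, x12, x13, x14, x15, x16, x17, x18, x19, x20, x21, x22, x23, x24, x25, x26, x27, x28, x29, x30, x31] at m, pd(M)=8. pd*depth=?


pd+depth=31
depth=31-8=23
pd*depth=8*23=184


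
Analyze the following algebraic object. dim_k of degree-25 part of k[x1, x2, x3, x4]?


C(d+n-1,n-1)=C(28,3)=3276


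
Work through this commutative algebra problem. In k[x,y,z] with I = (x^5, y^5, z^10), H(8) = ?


Need i<5, j<5, k<10 with i+j+k=8.
For each i, j ranges over max(0,8-i-9)..min(4,8-i):
  i=0: j in [0,4] -> 5
  i=1: j in [0,4] -> 5
  i=2: j in [0,4] -> 5
  i=3: j in [0,4] -> 5
  i=4: j in [0,4] -> 5
H(8) = 5+5+5+5+5 = 25


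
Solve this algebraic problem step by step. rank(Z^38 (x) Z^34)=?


rank(M(x)N) = rank(M)*rank(N)
38*34 = 1292


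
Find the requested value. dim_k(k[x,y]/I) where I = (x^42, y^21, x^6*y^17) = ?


k[x,y]/I, I = (x^42, y^21, x^6*y^17)
Rect: 42x21=882. Corner: (42-6)x(21-17)=144.
dim = 882-144 = 738


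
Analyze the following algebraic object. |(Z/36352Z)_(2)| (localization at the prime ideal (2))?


2-primary part: 36352=2^9*71
Size=2^9=512


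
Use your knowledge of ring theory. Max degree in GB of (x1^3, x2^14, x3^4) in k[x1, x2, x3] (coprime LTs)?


Pure powers, coprime LTs => already GB.
Degrees: 3, 14, 4
Max=14


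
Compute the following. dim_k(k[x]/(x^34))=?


Basis: 1,x,...,x^33
dim=34


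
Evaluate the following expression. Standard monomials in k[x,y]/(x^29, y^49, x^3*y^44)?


k[x,y]/I, I = (x^29, y^49, x^3*y^44)
Rect: 29x49=1421. Corner: (29-3)x(49-44)=130.
dim = 1421-130 = 1291


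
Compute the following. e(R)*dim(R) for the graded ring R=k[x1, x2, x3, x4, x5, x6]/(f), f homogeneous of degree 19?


e(R)=deg(f)=19, dim(R)=6-1=5
e*dim=19*5=95


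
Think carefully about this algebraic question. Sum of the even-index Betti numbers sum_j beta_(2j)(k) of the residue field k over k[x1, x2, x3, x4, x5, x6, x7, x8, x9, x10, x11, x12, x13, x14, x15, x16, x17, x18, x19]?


Koszul resolution: beta_i(k)=C(n,i), n=19
sum_even C(19,i) = 2^(n-1) = 2^18 = 262144


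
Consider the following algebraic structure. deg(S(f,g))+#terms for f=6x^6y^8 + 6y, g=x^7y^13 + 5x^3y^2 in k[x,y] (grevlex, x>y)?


LT(f)=6x^6y^8, LT(g)=x^7y^13
lcm(LM)=x^7y^13
S(f,g) (scaled by 6 to clear denominators) = xy^5*f - 6*g = 6xy^6 - 30x^3y^2
2 terms, deg 7.
7+2=9


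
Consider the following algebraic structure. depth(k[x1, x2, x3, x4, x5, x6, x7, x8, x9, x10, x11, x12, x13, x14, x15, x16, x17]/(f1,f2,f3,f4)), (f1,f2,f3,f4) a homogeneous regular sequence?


depth(R)=17
depth(R/I)=17-4=13


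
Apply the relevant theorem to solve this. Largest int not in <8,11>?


gcd(8,11)=1 => F=ab-a-b=8*11-8-11=88-19=69


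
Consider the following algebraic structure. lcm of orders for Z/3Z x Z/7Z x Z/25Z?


Exponent = lcm of the cyclic orders; pairwise coprime => product.
3^1*7^1*5^2=3*7*25=525


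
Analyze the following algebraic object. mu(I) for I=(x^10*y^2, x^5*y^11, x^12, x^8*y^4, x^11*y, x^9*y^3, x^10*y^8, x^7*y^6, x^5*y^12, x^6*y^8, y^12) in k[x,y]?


Remove redundant (divisible by others).
x^5*y^12 redundant.
x^10*y^8 redundant.
Min: x^12, x^11*y, x^10*y^2, x^9*y^3, x^8*y^4, x^7*y^6, x^6*y^8, x^5*y^11, y^12
Count=9


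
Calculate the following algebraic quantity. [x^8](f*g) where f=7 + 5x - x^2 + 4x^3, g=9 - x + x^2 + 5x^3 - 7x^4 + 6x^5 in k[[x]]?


[x^8] = sum a_i*b_j, i+j=8
  4*6=24
Sum=24


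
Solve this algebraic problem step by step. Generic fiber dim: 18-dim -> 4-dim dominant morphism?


dim(fiber)=dim(X)-dim(Y)=18-4=14


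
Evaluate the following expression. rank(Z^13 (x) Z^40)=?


rank(M(x)N) = rank(M)*rank(N)
13*40 = 520


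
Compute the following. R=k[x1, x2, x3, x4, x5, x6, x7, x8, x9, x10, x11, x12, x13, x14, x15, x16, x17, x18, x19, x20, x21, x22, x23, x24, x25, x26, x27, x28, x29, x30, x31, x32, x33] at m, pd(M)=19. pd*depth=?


pd+depth=33
depth=33-19=14
pd*depth=19*14=266


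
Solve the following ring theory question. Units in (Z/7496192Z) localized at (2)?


Local ring = Z/512Z.
phi(512) = 2^8*(2-1) = 256


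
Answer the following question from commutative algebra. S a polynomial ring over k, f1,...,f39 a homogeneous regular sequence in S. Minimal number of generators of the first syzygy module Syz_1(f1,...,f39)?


Regular sequence => Koszul complex is the minimal free resolution.
Syz_1 minimally generated by Koszul relations f_i*e_j - f_j*e_i (i<j): mu(Syz_1) = beta_2 = C(m,2) = m(m-1)/2
m=39
39*38/2 = 741


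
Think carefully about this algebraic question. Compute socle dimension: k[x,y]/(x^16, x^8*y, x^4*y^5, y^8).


Socle = ann(m) = span of standard monomials u with x*u, y*u in I (staircase corners).
Minimal generators: x^16, x^8*y, x^4*y^5, y^8
Corners: x^3y^7, x^7y^4, x^15
Socle dim=3


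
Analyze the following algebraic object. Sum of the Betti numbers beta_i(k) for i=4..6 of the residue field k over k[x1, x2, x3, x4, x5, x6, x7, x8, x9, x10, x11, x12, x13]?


Koszul resolution: beta_i(k)=C(n,i), n=13
C(13,4)=715, C(13,5)=1287, C(13,6)=1716
Sum=3718


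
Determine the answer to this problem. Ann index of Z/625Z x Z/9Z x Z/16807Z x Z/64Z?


Exponent = lcm of the cyclic orders; pairwise coprime => product.
5^4*3^2*7^5*2^6=625*9*16807*64=6050520000


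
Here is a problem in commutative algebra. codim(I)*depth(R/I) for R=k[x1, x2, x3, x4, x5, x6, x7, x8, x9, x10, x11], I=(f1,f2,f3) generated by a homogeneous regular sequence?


codim=3, depth=dim(R/I)=11-3=8
Product=3*8=24


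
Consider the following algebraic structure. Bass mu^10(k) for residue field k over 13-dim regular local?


C(n,i)=C(13,10)=286


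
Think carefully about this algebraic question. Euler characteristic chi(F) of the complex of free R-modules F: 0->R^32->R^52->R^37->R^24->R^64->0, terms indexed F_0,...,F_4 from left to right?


chi = sum (-1)^i * rank:
(-1)^0*32=32
(-1)^1*52=-52
(-1)^2*37=37
(-1)^3*24=-24
(-1)^4*64=64
chi=57


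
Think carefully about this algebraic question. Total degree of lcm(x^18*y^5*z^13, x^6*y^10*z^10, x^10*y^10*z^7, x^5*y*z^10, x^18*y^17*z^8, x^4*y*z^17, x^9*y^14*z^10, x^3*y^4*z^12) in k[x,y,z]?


lcm = componentwise max:
x: max(18,6,10,5,18,4,9,3)=18
y: max(5,10,10,1,17,1,14,4)=17
z: max(13,10,7,10,8,17,10,12)=17
Total=18+17+17=52


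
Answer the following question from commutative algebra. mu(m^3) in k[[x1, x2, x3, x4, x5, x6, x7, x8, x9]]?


C(n+d-1,d)=C(11,3)=165


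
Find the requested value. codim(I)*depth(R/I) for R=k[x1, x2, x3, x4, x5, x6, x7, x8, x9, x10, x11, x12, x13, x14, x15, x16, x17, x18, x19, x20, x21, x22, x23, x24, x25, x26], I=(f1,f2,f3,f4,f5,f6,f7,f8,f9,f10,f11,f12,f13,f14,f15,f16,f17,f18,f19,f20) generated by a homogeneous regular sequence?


codim=20, depth=dim(R/I)=26-20=6
Product=20*6=120


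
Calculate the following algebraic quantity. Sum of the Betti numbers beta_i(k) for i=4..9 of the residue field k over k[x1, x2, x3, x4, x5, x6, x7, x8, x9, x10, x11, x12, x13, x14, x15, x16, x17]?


Koszul resolution: beta_i(k)=C(n,i), n=17
C(17,4)=2380, C(17,5)=6188, C(17,6)=12376, C(17,7)=19448, C(17,8)=24310, C(17,9)=24310
Sum=89012


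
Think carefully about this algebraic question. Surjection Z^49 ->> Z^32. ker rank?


rank(ker) = 49-32 = 17


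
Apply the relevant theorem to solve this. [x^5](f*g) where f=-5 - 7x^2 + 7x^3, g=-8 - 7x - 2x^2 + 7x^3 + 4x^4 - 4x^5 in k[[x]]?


[x^5] = sum a_i*b_j, i+j=5
  -5*-4=20
  -7*7=-49
  7*-2=-14
Sum=-43


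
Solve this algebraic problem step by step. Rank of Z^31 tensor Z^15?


rank(M(x)N) = rank(M)*rank(N)
31*15 = 465


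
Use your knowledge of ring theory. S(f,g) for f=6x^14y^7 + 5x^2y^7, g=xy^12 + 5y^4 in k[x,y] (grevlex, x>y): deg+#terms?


LT(f)=6x^14y^7, LT(g)=xy^12
lcm(LM)=x^14y^12
S(f,g) (scaled by 6 to clear denominators) = y^5*f - 6x^13*g = -30x^13y^4 + 5x^2y^12
2 terms, deg 17.
17+2=19


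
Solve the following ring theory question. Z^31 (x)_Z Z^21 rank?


rank(M(x)N) = rank(M)*rank(N)
31*21 = 651


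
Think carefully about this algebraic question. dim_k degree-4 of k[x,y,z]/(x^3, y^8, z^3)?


Need i<3, j<8, k<3 with i+j+k=4.
For each i, j ranges over max(0,4-i-2)..min(7,4-i):
  i=0: j in [2,4] -> 3
  i=1: j in [1,3] -> 3
  i=2: j in [0,2] -> 3
H(4) = 3+3+3 = 9


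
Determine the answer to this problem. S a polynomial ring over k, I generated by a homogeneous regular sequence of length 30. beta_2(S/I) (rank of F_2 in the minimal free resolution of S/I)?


Regular sequence => Koszul complex is the minimal free resolution.
Syz_1 minimally generated by Koszul relations f_i*e_j - f_j*e_i (i<j): mu(Syz_1) = beta_2 = C(m,2) = m(m-1)/2
m=30
30*29/2 = 435


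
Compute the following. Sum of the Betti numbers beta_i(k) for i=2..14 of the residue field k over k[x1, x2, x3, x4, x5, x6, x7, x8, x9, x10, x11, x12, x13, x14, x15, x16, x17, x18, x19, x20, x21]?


Koszul resolution: beta_i(k)=C(n,i), n=21
C(21,2)=210, C(21,3)=1330, C(21,4)=5985, C(21,5)=20349, C(21,6)=54264, C(21,7)=116280, C(21,8)=203490, C(21,9)=293930, C(21,10)=352716, C(21,11)=352716, C(21,12)=293930, C(21,13)=203490, C(21,14)=116280
Sum=2014970


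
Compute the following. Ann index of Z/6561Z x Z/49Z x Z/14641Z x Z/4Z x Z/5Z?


Exponent = lcm of the cyclic orders; pairwise coprime => product.
3^8*7^2*11^4*2^2*5^1=6561*49*14641*4*5=94138408980


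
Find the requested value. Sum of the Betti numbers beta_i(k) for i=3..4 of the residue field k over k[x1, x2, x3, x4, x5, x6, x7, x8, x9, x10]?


Koszul resolution: beta_i(k)=C(n,i), n=10
C(10,3)=120, C(10,4)=210
Sum=330


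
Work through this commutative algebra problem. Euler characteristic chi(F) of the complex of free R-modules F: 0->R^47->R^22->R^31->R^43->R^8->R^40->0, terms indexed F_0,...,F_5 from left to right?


chi = sum (-1)^i * rank:
(-1)^0*47=47
(-1)^1*22=-22
(-1)^2*31=31
(-1)^3*43=-43
(-1)^4*8=8
(-1)^5*40=-40
chi=-19


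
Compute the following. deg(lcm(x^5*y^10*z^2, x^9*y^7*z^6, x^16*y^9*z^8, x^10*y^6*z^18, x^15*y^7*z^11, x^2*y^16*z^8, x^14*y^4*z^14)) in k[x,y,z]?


lcm = componentwise max:
x: max(5,9,16,10,15,2,14)=16
y: max(10,7,9,6,7,16,4)=16
z: max(2,6,8,18,11,8,14)=18
Total=16+16+18=50


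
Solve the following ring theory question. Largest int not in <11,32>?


gcd(11,32)=1 => F=ab-a-b=11*32-11-32=352-43=309


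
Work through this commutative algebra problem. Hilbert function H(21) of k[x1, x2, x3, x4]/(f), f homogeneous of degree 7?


C(24,3)-C(17,3)=2024-680=1344


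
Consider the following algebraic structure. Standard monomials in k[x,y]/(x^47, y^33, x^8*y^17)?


k[x,y]/I, I = (x^47, y^33, x^8*y^17)
Rect: 47x33=1551. Corner: (47-8)x(33-17)=624.
dim = 1551-624 = 927


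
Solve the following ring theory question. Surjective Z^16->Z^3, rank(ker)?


rank(ker) = 16-3 = 13


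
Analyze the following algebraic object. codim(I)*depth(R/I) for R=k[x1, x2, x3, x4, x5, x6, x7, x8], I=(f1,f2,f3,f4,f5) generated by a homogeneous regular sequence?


codim=5, depth=dim(R/I)=8-5=3
Product=5*3=15


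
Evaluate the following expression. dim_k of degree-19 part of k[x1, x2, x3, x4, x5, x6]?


C(d+n-1,n-1)=C(24,5)=42504


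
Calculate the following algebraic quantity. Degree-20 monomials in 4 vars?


C(d+n-1,n-1)=C(23,3)=1771


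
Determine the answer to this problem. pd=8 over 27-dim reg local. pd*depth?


pd+depth=27
depth=27-8=19
pd*depth=8*19=152


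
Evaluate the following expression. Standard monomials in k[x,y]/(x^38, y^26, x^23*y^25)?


k[x,y]/I, I = (x^38, y^26, x^23*y^25)
Rect: 38x26=988. Corner: (38-23)x(26-25)=15.
dim = 988-15 = 973


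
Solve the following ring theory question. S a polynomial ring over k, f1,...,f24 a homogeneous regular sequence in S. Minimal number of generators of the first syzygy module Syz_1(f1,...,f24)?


Regular sequence => Koszul complex is the minimal free resolution.
Syz_1 minimally generated by Koszul relations f_i*e_j - f_j*e_i (i<j): mu(Syz_1) = beta_2 = C(m,2) = m(m-1)/2
m=24
24*23/2 = 276


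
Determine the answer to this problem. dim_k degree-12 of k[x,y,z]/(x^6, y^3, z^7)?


Need i<6, j<3, k<7 with i+j+k=12.
For each i, j ranges over max(0,12-i-6)..min(2,12-i):
  i=0: j in [6,2] -> 0
  i=1: j in [5,2] -> 0
  i=2: j in [4,2] -> 0
  i=3: j in [3,2] -> 0
  i=4: j in [2,2] -> 1
  i=5: j in [1,2] -> 2
H(12) = 0+0+0+0+1+2 = 3


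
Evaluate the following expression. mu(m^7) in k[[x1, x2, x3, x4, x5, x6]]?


C(n+d-1,d)=C(12,7)=792


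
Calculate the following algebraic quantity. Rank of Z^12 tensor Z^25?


rank(M(x)N) = rank(M)*rank(N)
12*25 = 300


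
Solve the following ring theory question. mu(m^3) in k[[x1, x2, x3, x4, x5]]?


C(n+d-1,d)=C(7,3)=35


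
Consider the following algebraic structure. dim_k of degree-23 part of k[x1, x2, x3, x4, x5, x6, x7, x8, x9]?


C(d+n-1,n-1)=C(31,8)=7888725


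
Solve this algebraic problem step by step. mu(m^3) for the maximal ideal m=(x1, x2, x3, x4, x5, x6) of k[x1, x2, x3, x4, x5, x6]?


Graded Nakayama: mu(m^d) = dim_k (m^d/m^(d+1)) = #degree-3 monomials in 6 vars
C(n+d-1,d)=C(8,3)=56


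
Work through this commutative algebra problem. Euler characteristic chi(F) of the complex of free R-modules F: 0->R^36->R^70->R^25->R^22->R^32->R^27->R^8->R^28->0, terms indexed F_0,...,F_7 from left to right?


chi = sum (-1)^i * rank:
(-1)^0*36=36
(-1)^1*70=-70
(-1)^2*25=25
(-1)^3*22=-22
(-1)^4*32=32
(-1)^5*27=-27
(-1)^6*8=8
(-1)^7*28=-28
chi=-46


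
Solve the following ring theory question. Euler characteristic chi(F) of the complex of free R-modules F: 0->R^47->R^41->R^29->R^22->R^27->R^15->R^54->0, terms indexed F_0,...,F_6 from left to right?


chi = sum (-1)^i * rank:
(-1)^0*47=47
(-1)^1*41=-41
(-1)^2*29=29
(-1)^3*22=-22
(-1)^4*27=27
(-1)^5*15=-15
(-1)^6*54=54
chi=79


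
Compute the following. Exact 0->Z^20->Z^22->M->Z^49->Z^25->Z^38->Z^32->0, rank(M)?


Alt sum=0:
(-1)^0*20 + (-1)^1*22 + (-1)^2*? + (-1)^3*49 + (-1)^4*25 + (-1)^5*38 + (-1)^6*32=0
rank(M)=32


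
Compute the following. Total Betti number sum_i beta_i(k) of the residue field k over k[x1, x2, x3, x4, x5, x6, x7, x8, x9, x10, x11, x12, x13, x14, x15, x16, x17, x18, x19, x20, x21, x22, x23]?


Koszul resolution: beta_i(k)=C(n,i), n=23
sum_i C(23,i) = 2^23 = 8388608


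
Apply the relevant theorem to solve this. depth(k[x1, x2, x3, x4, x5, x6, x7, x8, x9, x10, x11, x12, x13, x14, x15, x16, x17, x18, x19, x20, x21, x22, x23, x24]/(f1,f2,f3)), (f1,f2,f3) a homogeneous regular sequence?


depth(R)=24
depth(R/I)=24-3=21


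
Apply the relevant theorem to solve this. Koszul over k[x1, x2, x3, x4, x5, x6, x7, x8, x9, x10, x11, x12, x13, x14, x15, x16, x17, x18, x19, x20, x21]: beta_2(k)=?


C(n,i)=C(21,2)=210


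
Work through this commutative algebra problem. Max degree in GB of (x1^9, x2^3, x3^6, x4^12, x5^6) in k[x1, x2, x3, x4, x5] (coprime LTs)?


Pure powers, coprime LTs => already GB.
Degrees: 9, 3, 6, 12, 6
Max=12


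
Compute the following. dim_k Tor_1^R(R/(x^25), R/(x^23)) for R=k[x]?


Tor_1(R/I,R/J)=(I cap J)/IJ=(x^25)/(x^48)
dim=48-25=min(25,23)=23


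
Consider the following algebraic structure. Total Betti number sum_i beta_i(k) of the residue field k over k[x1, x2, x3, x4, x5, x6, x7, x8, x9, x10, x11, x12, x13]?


Koszul resolution: beta_i(k)=C(n,i), n=13
sum_i C(13,i) = 2^13 = 8192


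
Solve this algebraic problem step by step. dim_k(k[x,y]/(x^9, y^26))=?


Basis: x^i*y^j, i<9, j<26
9*26=234


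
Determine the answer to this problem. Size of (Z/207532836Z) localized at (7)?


7-primary part: 207532836=7^8*36
Size=7^8=5764801


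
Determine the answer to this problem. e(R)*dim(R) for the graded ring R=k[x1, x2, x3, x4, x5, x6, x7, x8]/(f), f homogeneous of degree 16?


e(R)=deg(f)=16, dim(R)=8-1=7
e*dim=16*7=112


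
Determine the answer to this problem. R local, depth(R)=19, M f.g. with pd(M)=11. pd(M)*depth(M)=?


pd+depth=19
depth=19-11=8
pd*depth=11*8=88


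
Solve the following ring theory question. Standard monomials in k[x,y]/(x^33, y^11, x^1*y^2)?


k[x,y]/I, I = (x^33, y^11, x^1*y^2)
Rect: 33x11=363. Corner: (33-1)x(11-2)=288.
dim = 363-288 = 75


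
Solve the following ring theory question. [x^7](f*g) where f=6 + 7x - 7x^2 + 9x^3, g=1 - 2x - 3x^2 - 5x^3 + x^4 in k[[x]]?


[x^7] = sum a_i*b_j, i+j=7
  9*1=9
Sum=9


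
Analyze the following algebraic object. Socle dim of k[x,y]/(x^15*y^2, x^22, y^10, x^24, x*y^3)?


Socle = ann(m) = span of standard monomials u with x*u, y*u in I (staircase corners).
Redundant generators: x^24
Minimal generators: x^22, x^15*y^2, x*y^3, y^10
Corners: y^9, x^14y^2, x^21y
Socle dim=3


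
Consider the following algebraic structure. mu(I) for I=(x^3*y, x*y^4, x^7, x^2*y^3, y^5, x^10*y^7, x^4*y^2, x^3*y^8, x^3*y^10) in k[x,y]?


Remove redundant (divisible by others).
x^3*y^8 redundant.
x^4*y^2 redundant.
x^3*y^10 redundant.
x^10*y^7 redundant.
Min: x^7, x^3*y, x^2*y^3, x*y^4, y^5
Count=5


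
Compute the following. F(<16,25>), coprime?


gcd(16,25)=1 => F=ab-a-b=16*25-16-25=400-41=359


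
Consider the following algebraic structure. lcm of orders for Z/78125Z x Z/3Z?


Exponent = lcm of the cyclic orders; pairwise coprime => product.
5^7*3^1=78125*3=234375


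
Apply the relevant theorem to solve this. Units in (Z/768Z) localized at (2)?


Local ring = Z/256Z.
phi(256) = 2^7*(2-1) = 128


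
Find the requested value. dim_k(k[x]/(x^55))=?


Basis: 1,x,...,x^54
dim=55


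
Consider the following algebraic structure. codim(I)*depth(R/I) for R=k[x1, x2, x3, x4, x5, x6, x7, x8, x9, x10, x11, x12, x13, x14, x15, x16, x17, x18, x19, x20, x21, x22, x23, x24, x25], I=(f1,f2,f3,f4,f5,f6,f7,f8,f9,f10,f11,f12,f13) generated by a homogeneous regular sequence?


codim=13, depth=dim(R/I)=25-13=12
Product=13*12=156


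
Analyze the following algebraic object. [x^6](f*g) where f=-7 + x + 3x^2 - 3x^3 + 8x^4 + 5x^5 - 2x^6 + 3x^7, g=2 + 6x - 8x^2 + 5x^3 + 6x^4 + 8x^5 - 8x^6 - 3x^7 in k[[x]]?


[x^6] = sum a_i*b_j, i+j=6
  -7*-8=56
  1*8=8
  3*6=18
  -3*5=-15
  8*-8=-64
  5*6=30
  -2*2=-4
Sum=29


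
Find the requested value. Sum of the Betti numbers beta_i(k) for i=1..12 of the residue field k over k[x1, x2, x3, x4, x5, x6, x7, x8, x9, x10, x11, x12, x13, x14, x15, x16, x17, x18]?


Koszul resolution: beta_i(k)=C(n,i), n=18
C(18,1)=18, C(18,2)=153, C(18,3)=816, C(18,4)=3060, C(18,5)=8568, C(18,6)=18564, C(18,7)=31824, C(18,8)=43758, C(18,9)=48620, C(18,10)=43758, C(18,11)=31824, C(18,12)=18564
Sum=249527


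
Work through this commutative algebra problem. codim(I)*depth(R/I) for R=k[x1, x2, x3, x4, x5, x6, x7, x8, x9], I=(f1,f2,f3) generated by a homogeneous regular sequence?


codim=3, depth=dim(R/I)=9-3=6
Product=3*6=18


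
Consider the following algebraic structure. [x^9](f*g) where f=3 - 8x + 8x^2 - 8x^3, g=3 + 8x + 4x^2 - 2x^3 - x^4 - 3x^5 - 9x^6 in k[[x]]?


[x^9] = sum a_i*b_j, i+j=9
  -8*-9=72
Sum=72


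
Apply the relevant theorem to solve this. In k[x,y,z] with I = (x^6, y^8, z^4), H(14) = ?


Need i<6, j<8, k<4 with i+j+k=14.
For each i, j ranges over max(0,14-i-3)..min(7,14-i):
  i=0: j in [11,7] -> 0
  i=1: j in [10,7] -> 0
  i=2: j in [9,7] -> 0
  i=3: j in [8,7] -> 0
  i=4: j in [7,7] -> 1
  i=5: j in [6,7] -> 2
H(14) = 0+0+0+0+1+2 = 3


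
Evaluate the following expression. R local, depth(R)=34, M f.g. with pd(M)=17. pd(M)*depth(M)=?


pd+depth=34
depth=34-17=17
pd*depth=17*17=289


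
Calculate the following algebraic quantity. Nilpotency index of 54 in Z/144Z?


54^k mod 144:
k=1: 54
k=2: 36
k=3: 72
k=4: 0
First zero at k = 4


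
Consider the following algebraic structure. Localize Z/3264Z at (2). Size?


2-primary part: 3264=2^6*51
Size=2^6=64


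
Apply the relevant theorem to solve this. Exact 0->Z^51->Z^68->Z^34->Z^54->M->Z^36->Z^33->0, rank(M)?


Alt sum=0:
(-1)^0*51 + (-1)^1*68 + (-1)^2*34 + (-1)^3*54 + (-1)^4*? + (-1)^5*36 + (-1)^6*33=0
rank(M)=40


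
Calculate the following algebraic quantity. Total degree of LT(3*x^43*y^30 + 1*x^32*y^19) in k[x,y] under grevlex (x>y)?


LT: 3*x^43*y^30
deg_x=43, deg_y=30
Total=43+30=73


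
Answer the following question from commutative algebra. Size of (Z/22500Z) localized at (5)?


5-primary part: 22500=5^4*36
Size=5^4=625


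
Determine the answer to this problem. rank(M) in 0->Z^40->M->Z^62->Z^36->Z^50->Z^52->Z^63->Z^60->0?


Alt sum=0:
(-1)^0*40 + (-1)^1*? + (-1)^2*62 + (-1)^3*36 + (-1)^4*50 + (-1)^5*52 + (-1)^6*63 + (-1)^7*60=0
rank(M)=67


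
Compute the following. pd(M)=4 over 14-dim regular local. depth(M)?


pd+depth=depth(R)=14
depth=14-4=10


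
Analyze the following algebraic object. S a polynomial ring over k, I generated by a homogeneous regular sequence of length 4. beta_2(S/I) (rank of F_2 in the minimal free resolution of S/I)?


Regular sequence => Koszul complex is the minimal free resolution.
Syz_1 minimally generated by Koszul relations f_i*e_j - f_j*e_i (i<j): mu(Syz_1) = beta_2 = C(m,2) = m(m-1)/2
m=4
4*3/2 = 6


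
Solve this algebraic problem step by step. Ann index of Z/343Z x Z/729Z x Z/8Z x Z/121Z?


Exponent = lcm of the cyclic orders; pairwise coprime => product.
7^3*3^6*2^3*11^2=343*729*8*121=242045496


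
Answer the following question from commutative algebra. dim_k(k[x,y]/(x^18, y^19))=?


Basis: x^i*y^j, i<18, j<19
18*19=342


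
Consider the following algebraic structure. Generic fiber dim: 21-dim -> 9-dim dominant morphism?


dim(fiber)=dim(X)-dim(Y)=21-9=12


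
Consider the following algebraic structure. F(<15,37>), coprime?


gcd(15,37)=1 => F=ab-a-b=15*37-15-37=555-52=503


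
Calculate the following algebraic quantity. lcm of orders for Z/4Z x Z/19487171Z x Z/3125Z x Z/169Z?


Exponent = lcm of the cyclic orders; pairwise coprime => product.
2^2*11^7*5^5*13^2=4*19487171*3125*169=41166648737500


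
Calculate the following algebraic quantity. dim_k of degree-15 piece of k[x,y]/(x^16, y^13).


k[x,y], I = (x^16, y^13), d = 15
Need i < 16 and d-i < 13.
Range: 3 <= i <= 15.
H(15) = 13


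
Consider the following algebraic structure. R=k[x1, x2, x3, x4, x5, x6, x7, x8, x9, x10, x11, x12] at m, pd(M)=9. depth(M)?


pd+depth=depth(R)=12
depth=12-9=3


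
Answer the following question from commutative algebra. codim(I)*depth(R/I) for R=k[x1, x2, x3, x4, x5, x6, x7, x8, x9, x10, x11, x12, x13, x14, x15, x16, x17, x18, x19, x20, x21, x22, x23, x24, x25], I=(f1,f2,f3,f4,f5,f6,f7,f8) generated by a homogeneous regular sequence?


codim=8, depth=dim(R/I)=25-8=17
Product=8*17=136


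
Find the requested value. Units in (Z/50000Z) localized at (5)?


Local ring = Z/3125Z.
phi(3125) = 5^4*(5-1) = 2500


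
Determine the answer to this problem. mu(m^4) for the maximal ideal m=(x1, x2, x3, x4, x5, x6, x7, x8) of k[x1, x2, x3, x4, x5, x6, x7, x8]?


Graded Nakayama: mu(m^d) = dim_k (m^d/m^(d+1)) = #degree-4 monomials in 8 vars
C(n+d-1,d)=C(11,4)=330


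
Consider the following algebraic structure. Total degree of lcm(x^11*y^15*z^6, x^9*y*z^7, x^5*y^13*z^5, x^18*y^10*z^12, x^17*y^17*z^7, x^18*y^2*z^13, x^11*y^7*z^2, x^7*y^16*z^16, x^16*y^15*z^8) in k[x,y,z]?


lcm = componentwise max:
x: max(11,9,5,18,17,18,11,7,16)=18
y: max(15,1,13,10,17,2,7,16,15)=17
z: max(6,7,5,12,7,13,2,16,8)=16
Total=18+17+16=51


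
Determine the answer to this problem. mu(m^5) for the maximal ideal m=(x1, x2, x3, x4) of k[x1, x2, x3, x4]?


Graded Nakayama: mu(m^d) = dim_k (m^d/m^(d+1)) = #degree-5 monomials in 4 vars
C(n+d-1,d)=C(8,5)=56


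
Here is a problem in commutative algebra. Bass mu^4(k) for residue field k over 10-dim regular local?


C(n,i)=C(10,4)=210


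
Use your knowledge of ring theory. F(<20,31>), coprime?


gcd(20,31)=1 => F=ab-a-b=20*31-20-31=620-51=569


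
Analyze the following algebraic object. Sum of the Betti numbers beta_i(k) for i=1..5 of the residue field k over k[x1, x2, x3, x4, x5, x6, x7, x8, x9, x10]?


Koszul resolution: beta_i(k)=C(n,i), n=10
C(10,1)=10, C(10,2)=45, C(10,3)=120, C(10,4)=210, C(10,5)=252
Sum=637


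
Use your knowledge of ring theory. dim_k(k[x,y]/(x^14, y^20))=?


Basis: x^i*y^j, i<14, j<20
14*20=280


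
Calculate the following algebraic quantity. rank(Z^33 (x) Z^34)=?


rank(M(x)N) = rank(M)*rank(N)
33*34 = 1122


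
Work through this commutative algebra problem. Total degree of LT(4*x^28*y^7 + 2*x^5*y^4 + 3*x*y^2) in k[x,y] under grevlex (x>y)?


LT: 4*x^28*y^7
deg_x=28, deg_y=7
Total=28+7=35


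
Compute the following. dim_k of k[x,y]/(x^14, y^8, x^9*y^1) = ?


k[x,y]/I, I = (x^14, y^8, x^9*y^1)
Rect: 14x8=112. Corner: (14-9)x(8-1)=35.
dim = 112-35 = 77


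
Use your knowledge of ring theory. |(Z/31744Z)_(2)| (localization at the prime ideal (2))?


2-primary part: 31744=2^10*31
Size=2^10=1024


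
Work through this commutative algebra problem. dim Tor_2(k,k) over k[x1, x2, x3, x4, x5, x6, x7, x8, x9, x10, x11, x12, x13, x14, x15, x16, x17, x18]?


Koszul: C(n,i)=C(18,2)=153


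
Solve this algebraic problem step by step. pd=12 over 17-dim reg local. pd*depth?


pd+depth=17
depth=17-12=5
pd*depth=12*5=60


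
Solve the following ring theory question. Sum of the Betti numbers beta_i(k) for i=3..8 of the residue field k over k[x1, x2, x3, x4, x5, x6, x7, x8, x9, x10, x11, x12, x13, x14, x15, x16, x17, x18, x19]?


Koszul resolution: beta_i(k)=C(n,i), n=19
C(19,3)=969, C(19,4)=3876, C(19,5)=11628, C(19,6)=27132, C(19,7)=50388, C(19,8)=75582
Sum=169575


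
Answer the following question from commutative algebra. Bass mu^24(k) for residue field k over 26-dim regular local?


C(n,i)=C(26,24)=325


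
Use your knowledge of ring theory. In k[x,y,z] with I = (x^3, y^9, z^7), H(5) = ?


Need i<3, j<9, k<7 with i+j+k=5.
For each i, j ranges over max(0,5-i-6)..min(8,5-i):
  i=0: j in [0,5] -> 6
  i=1: j in [0,4] -> 5
  i=2: j in [0,3] -> 4
H(5) = 6+5+4 = 15


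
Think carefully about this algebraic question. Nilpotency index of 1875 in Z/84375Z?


1875^k mod 84375:
k=1: 1875
k=2: 56250
k=3: 0
First zero at k = 3


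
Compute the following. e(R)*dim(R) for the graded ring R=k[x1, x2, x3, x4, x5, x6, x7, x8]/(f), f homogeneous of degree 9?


e(R)=deg(f)=9, dim(R)=8-1=7
e*dim=9*7=63


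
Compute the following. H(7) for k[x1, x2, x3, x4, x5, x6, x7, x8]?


C(d+n-1,n-1)=C(14,7)=3432


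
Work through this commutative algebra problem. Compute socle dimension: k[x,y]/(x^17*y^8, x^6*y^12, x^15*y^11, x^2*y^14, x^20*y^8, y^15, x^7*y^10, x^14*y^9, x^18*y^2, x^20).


Socle = ann(m) = span of standard monomials u with x*u, y*u in I (staircase corners).
Redundant generators: x^20*y^8, x^15*y^11
Minimal generators: x^20, x^18*y^2, x^17*y^8, x^14*y^9, x^7*y^10, x^6*y^12, x^2*y^14, y^15
Corners: xy^14, x^5y^13, x^6y^11, x^13y^9, x^16y^8, x^17y^7, x^19y
Socle dim=7


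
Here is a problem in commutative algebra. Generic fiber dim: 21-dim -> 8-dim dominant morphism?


dim(fiber)=dim(X)-dim(Y)=21-8=13


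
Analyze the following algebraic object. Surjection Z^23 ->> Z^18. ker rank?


rank(ker) = 23-18 = 5


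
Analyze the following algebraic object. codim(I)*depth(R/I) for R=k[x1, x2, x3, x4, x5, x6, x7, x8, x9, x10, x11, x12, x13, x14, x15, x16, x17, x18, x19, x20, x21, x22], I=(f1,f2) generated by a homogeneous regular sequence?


codim=2, depth=dim(R/I)=22-2=20
Product=2*20=40


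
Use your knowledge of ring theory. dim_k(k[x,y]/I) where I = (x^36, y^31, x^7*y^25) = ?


k[x,y]/I, I = (x^36, y^31, x^7*y^25)
Rect: 36x31=1116. Corner: (36-7)x(31-25)=174.
dim = 1116-174 = 942


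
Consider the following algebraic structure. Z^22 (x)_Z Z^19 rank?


rank(M(x)N) = rank(M)*rank(N)
22*19 = 418


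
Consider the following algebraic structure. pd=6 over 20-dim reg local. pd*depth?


pd+depth=20
depth=20-6=14
pd*depth=6*14=84


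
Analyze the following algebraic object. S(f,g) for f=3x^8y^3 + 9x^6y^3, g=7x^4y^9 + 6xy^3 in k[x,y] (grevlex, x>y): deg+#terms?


LT(f)=3x^8y^3, LT(g)=7x^4y^9
lcm(LM)=x^8y^9
S(f,g) (scaled by 21 to clear denominators) = 7y^6*f - 3x^4*g = 63x^6y^9 - 18x^5y^3
2 terms, deg 15.
15+2=17


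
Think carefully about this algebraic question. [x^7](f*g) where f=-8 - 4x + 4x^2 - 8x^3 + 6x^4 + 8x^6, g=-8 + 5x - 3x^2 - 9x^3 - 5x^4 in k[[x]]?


[x^7] = sum a_i*b_j, i+j=7
  -8*-5=40
  6*-9=-54
  8*5=40
Sum=26


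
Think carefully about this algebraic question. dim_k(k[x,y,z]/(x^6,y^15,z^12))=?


Basis: x^iy^jz^k, i<6,j<15,k<12
6*15*12=1080


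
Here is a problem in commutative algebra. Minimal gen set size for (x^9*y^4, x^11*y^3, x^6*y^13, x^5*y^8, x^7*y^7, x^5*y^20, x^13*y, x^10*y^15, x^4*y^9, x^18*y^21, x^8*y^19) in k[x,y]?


Remove redundant (divisible by others).
x^18*y^21 redundant.
x^6*y^13 redundant.
x^8*y^19 redundant.
x^10*y^15 redundant.
x^5*y^20 redundant.
Min: x^13*y, x^11*y^3, x^9*y^4, x^7*y^7, x^5*y^8, x^4*y^9
Count=6


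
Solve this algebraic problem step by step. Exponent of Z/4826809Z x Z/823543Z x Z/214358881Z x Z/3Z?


Exponent = lcm of the cyclic orders; pairwise coprime => product.
13^6*7^7*11^8*3^1=4826809*823543*214358881*3=2556284165858130248541


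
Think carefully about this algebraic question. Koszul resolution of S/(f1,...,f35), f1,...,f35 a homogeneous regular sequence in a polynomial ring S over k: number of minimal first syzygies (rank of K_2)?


Regular sequence => Koszul complex is the minimal free resolution.
Syz_1 minimally generated by Koszul relations f_i*e_j - f_j*e_i (i<j): mu(Syz_1) = beta_2 = C(m,2) = m(m-1)/2
m=35
35*34/2 = 595


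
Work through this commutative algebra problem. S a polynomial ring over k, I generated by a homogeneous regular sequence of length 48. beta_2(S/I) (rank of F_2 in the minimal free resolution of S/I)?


Regular sequence => Koszul complex is the minimal free resolution.
Syz_1 minimally generated by Koszul relations f_i*e_j - f_j*e_i (i<j): mu(Syz_1) = beta_2 = C(m,2) = m(m-1)/2
m=48
48*47/2 = 1128


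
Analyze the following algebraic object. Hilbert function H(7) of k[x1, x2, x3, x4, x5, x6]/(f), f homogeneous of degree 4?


C(12,5)-C(8,5)=792-56=736


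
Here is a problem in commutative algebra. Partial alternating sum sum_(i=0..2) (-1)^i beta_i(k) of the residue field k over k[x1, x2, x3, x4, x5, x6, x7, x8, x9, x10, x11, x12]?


Koszul resolution: beta_i(k)=C(n,i), n=12
sum_(i=0..p) (-1)^i C(n,i) = (-1)^p C(n-1,p)
(-1)^2*C(11,2) = (-1)^2*55 = 55


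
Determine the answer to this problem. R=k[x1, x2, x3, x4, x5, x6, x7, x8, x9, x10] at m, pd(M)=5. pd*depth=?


pd+depth=10
depth=10-5=5
pd*depth=5*5=25


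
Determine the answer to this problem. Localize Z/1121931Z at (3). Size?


3-primary part: 1121931=3^10*19
Size=3^10=59049


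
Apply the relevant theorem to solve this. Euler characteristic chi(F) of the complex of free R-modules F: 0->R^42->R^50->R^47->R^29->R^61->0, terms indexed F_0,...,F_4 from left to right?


chi = sum (-1)^i * rank:
(-1)^0*42=42
(-1)^1*50=-50
(-1)^2*47=47
(-1)^3*29=-29
(-1)^4*61=61
chi=71


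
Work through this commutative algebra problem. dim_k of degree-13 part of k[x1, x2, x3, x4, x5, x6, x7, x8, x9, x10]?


C(d+n-1,n-1)=C(22,9)=497420


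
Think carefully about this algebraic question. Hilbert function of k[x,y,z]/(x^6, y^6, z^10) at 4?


Need i<6, j<6, k<10 with i+j+k=4.
For each i, j ranges over max(0,4-i-9)..min(5,4-i):
  i=0: j in [0,4] -> 5
  i=1: j in [0,3] -> 4
  i=2: j in [0,2] -> 3
  i=3: j in [0,1] -> 2
  i=4: j in [0,0] -> 1
H(4) = 5+4+3+2+1 = 15


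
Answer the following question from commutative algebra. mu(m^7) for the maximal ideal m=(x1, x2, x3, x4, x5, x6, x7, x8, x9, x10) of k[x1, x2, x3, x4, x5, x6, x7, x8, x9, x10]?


Graded Nakayama: mu(m^d) = dim_k (m^d/m^(d+1)) = #degree-7 monomials in 10 vars
C(n+d-1,d)=C(16,7)=11440


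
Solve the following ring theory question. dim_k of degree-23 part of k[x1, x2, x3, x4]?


C(d+n-1,n-1)=C(26,3)=2600


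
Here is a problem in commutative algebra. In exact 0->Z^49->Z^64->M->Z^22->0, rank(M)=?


Alt sum=0:
(-1)^0*49 + (-1)^1*64 + (-1)^2*? + (-1)^3*22=0
rank(M)=37


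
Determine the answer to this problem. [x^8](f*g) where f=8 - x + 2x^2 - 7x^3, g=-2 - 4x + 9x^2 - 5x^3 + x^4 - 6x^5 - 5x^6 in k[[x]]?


[x^8] = sum a_i*b_j, i+j=8
  2*-5=-10
  -7*-6=42
Sum=32


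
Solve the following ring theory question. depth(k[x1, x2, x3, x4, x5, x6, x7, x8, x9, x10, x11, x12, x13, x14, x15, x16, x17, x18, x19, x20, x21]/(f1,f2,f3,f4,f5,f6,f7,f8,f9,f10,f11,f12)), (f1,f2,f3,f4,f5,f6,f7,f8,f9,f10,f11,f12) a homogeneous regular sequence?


depth(R)=21
depth(R/I)=21-12=9


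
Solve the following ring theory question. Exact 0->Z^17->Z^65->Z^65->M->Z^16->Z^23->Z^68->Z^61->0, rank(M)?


Alt sum=0:
(-1)^0*17 + (-1)^1*65 + (-1)^2*65 + (-1)^3*? + (-1)^4*16 + (-1)^5*23 + (-1)^6*68 + (-1)^7*61=0
rank(M)=17


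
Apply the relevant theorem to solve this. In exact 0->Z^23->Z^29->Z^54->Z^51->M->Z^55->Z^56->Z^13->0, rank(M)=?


Alt sum=0:
(-1)^0*23 + (-1)^1*29 + (-1)^2*54 + (-1)^3*51 + (-1)^4*? + (-1)^5*55 + (-1)^6*56 + (-1)^7*13=0
rank(M)=15


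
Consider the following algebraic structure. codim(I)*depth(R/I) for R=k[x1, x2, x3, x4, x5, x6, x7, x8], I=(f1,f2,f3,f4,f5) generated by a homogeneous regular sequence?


codim=5, depth=dim(R/I)=8-5=3
Product=5*3=15


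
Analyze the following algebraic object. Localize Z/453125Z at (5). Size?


5-primary part: 453125=5^6*29
Size=5^6=15625


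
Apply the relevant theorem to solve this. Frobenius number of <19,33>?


gcd(19,33)=1 => F=ab-a-b=19*33-19-33=627-52=575


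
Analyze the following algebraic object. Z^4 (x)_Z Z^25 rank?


rank(M(x)N) = rank(M)*rank(N)
4*25 = 100


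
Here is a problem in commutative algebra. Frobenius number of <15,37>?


gcd(15,37)=1 => F=ab-a-b=15*37-15-37=555-52=503
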